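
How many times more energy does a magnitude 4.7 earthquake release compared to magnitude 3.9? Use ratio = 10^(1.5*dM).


M2 - M1 = 4.7 - 3.9 = 0.8
1.5 * 0.8 = 1.2
ratio = 10^1.2 = 15.85

15.85


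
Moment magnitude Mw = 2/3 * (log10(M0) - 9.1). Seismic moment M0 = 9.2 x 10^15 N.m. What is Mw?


log10(M0) = log10(9.2 x 10^15) = 15.9638
Mw = 2/3 * (15.9638 - 9.1)
= 2/3 * 6.8638
= 4.58

4.58


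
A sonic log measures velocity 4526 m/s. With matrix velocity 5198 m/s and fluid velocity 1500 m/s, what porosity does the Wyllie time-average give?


1/V - 1/Vm = 1/4526 - 1/5198 = 2.856e-05
1/Vf - 1/Vm = 1/1500 - 1/5198 = 0.00047428
phi = 2.856e-05 / 0.00047428 = 0.0602

0.0602


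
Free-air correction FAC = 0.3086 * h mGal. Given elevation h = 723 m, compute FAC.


FAC = 0.3086 * h
= 0.3086 * 723
= 223.1178 mGal

223.1178


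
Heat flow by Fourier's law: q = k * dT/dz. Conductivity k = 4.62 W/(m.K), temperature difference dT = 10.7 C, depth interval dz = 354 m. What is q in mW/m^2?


q = k * dT / dz * 1000
= 4.62 * 10.7 / 354 * 1000
= 0.139644 * 1000
= 139.6441 mW/m^2

139.6441


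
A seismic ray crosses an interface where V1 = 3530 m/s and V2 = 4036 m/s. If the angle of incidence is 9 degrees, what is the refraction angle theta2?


sin(theta1) = sin(9 deg) = 0.156434
sin(theta2) = V2/V1 * sin(theta1) = 4036/3530 * 0.156434 = 0.178858
theta2 = arcsin(0.178858) = 10.3033 degrees

10.3033


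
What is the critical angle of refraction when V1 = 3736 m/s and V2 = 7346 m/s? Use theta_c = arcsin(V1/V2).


V1/V2 = 3736/7346 = 0.508576
theta_c = arcsin(0.508576) = 30.569 degrees

30.569


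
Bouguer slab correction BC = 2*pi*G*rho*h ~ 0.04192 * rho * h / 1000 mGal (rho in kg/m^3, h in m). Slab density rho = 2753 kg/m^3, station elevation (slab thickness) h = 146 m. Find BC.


BC = 0.04192 * rho * h / 1000
= 0.04192 * 2753 * 146 / 1000
= 16.8492 mGal

16.8492


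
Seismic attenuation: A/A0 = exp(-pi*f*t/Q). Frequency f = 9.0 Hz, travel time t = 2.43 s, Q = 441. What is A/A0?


pi*f*t/Q = pi*9.0*2.43/441 = 0.155797
A/A0 = exp(-0.155797) = 0.855733

0.855733


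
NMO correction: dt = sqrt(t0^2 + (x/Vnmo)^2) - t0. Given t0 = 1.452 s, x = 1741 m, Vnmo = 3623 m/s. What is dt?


x/Vnmo = 1741/3623 = 0.480541
(x/Vnmo)^2 = 0.23092
t0^2 = 2.108304
sqrt(2.108304 + 0.23092) = 1.529452
dt = 1.529452 - 1.452 = 0.077452

0.077452


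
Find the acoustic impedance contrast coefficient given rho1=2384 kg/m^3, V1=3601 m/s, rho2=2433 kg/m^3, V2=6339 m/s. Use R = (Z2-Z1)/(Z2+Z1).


Z1 = 2384 * 3601 = 8584784
Z2 = 2433 * 6339 = 15422787
R = (15422787 - 8584784) / (15422787 + 8584784) = 6838003 / 24007571 = 0.2848

0.2848


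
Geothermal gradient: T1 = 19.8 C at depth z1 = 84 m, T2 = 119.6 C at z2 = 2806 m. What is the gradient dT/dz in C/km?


dT = 119.6 - 19.8 = 99.8 C
dz = 2806 - 84 = 2722 m
gradient = dT/dz * 1000 = 99.8/2722 * 1000 = 36.6642 C/km

36.6642


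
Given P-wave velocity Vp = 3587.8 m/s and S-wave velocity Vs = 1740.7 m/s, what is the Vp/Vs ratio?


Vp/Vs = 3587.8 / 1740.7
= 2.0611

2.0611


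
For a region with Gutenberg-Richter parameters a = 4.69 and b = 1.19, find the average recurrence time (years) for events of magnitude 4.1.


log10(N) = 4.69 - 1.19*4.1 = -0.189
N = 10^-0.189 = 0.647143
T = 1/N = 1/0.647143 = 1.5453 years

1.5453


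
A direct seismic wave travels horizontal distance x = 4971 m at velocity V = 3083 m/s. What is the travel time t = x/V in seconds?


t = x / V
= 4971 / 3083
= 1.6124 s

1.6124


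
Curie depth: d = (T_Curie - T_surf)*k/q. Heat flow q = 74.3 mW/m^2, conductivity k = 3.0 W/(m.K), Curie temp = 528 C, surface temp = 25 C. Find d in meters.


T_Curie - T_surf = 528 - 25 = 503 C
Convert q to W/m^2: 74.3 mW/m^2 = 0.0743 W/m^2
d = 503 * 3.0 / 0.0743 = 20309.56 m

20309.56


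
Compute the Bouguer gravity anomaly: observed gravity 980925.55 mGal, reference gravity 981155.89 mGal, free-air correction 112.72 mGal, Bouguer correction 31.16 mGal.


BA = g_obs - g_ref + FAC - BC
= 980925.55 - 981155.89 + 112.72 - 31.16
= -148.78 mGal

-148.78


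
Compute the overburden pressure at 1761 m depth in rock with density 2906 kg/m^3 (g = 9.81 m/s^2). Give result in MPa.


P = rho * g * z / 1e6
= 2906 * 9.81 * 1761 / 1e6
= 50202341.46 / 1e6
= 50.2023 MPa

50.2023


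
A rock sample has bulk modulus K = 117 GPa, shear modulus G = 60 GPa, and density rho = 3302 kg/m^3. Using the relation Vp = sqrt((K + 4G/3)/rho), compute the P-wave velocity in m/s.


First compute the effective modulus:
K + 4G/3 = 117e9 + 4*60e9/3 = 197000000000.0 Pa
Then divide by density:
197000000000.0 / 3302 = 59660811.6293 Pa/(kg/m^3)
Take the square root:
Vp = sqrt(59660811.6293) = 7724.04 m/s

7724.04


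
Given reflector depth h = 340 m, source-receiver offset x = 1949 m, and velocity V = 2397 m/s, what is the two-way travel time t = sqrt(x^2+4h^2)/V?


x^2 + 4h^2 = 1949^2 + 4*340^2 = 3798601 + 462400 = 4261001
sqrt(4261001) = 2064.2192
t = 2064.2192 / 2397 = 0.8612 s

0.8612


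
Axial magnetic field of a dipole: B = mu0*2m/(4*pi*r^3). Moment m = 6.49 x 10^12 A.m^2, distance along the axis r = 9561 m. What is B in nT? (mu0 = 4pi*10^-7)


m = 6.49 x 10^12 = 6490000000000 A.m^2
2m = 12980000000000 A.m^2
r^3 = 9561^3 = 873997025481
B = (4pi*10^-7) * 12980000000000 / (4*pi * 873997025481) * 1e9
= 16311149.057438 / 10982970538041.76 * 1e9
= 1485.1309 nT

1485.1309


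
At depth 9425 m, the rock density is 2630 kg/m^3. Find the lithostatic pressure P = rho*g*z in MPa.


P = rho * g * z / 1e6
= 2630 * 9.81 * 9425 / 1e6
= 243167827.5 / 1e6
= 243.1678 MPa

243.1678


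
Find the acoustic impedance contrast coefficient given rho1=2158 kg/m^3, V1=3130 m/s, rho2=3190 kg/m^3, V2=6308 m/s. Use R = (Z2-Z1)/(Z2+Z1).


Z1 = 2158 * 3130 = 6754540
Z2 = 3190 * 6308 = 20122520
R = (20122520 - 6754540) / (20122520 + 6754540) = 13367980 / 26877060 = 0.4974

0.4974


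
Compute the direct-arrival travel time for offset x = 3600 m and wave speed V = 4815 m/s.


t = x / V
= 3600 / 4815
= 0.7477 s

0.7477


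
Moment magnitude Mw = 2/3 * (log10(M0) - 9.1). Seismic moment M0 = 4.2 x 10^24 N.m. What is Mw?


log10(M0) = log10(4.2 x 10^24) = 24.6232
Mw = 2/3 * (24.6232 - 9.1)
= 2/3 * 15.5232
= 10.35

10.35


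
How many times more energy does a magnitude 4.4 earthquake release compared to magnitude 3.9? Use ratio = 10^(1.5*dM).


M2 - M1 = 4.4 - 3.9 = 0.5
1.5 * 0.5 = 0.75
ratio = 10^0.75 = 5.62

5.62


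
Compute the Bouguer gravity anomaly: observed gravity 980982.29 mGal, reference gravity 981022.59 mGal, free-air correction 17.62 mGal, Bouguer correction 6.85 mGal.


BA = g_obs - g_ref + FAC - BC
= 980982.29 - 981022.59 + 17.62 - 6.85
= -29.53 mGal

-29.53


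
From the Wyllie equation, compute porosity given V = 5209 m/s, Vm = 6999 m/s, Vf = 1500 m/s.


1/V - 1/Vm = 1/5209 - 1/6999 = 4.91e-05
1/Vf - 1/Vm = 1/1500 - 1/6999 = 0.00052379
phi = 4.91e-05 / 0.00052379 = 0.0937

0.0937


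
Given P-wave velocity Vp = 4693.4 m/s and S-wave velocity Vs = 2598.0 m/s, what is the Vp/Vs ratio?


Vp/Vs = 4693.4 / 2598.0
= 1.8065

1.8065


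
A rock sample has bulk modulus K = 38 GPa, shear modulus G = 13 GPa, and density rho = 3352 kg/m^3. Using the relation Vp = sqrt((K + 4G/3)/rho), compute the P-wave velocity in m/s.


First compute the effective modulus:
K + 4G/3 = 38e9 + 4*13e9/3 = 55333333333.33 Pa
Then divide by density:
55333333333.33 / 3352 = 16507557.677 Pa/(kg/m^3)
Take the square root:
Vp = sqrt(16507557.677) = 4062.95 m/s

4062.95


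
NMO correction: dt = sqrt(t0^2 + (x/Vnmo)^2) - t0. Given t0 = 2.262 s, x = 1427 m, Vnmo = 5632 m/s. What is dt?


x/Vnmo = 1427/5632 = 0.253374
(x/Vnmo)^2 = 0.064198
t0^2 = 5.116644
sqrt(5.116644 + 0.064198) = 2.276146
dt = 2.276146 - 2.262 = 0.014146

0.014146


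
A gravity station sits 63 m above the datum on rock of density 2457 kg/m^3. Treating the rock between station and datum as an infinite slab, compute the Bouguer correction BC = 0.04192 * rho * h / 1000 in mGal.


BC = 0.04192 * rho * h / 1000
= 0.04192 * 2457 * 63 / 1000
= 6.4888 mGal

6.4888


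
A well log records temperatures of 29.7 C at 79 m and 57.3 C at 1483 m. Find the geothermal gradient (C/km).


dT = 57.3 - 29.7 = 27.6 C
dz = 1483 - 79 = 1404 m
gradient = dT/dz * 1000 = 27.6/1404 * 1000 = 19.6581 C/km

19.6581


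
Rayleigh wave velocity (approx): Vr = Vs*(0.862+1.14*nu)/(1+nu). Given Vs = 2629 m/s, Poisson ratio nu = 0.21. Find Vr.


Numerator factor = 0.862 + 1.14*0.21 = 1.1014
Denominator = 1 + 0.21 = 1.21
Vr = 2629 * 1.1014 / 1.21 = 2393.04 m/s

2393.04


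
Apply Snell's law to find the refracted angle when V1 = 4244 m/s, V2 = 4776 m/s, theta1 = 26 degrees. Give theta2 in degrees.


sin(theta1) = sin(26 deg) = 0.438371
sin(theta2) = V2/V1 * sin(theta1) = 4776/4244 * 0.438371 = 0.493322
theta2 = arcsin(0.493322) = 29.5592 degrees

29.5592


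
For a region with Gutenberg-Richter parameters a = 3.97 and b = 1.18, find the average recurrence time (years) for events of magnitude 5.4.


log10(N) = 3.97 - 1.18*5.4 = -2.402
N = 10^-2.402 = 0.003963
T = 1/N = 1/0.003963 = 252.3481 years

252.3481


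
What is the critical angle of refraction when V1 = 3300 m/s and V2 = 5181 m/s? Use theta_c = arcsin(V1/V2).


V1/V2 = 3300/5181 = 0.636943
theta_c = arcsin(0.636943) = 39.5642 degrees

39.5642


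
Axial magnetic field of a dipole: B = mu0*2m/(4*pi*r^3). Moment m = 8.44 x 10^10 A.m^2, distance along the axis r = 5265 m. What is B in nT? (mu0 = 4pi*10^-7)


m = 8.44 x 10^10 = 84400000000 A.m^2
2m = 168800000000 A.m^2
r^3 = 5265^3 = 145946984625
B = (4pi*10^-7) * 168800000000 / (4*pi * 145946984625) * 1e9
= 212120.33597 / 1834023898845.93 * 1e9
= 115.6584 nT

115.6584


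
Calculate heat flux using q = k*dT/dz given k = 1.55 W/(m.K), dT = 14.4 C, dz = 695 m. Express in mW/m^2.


q = k * dT / dz * 1000
= 1.55 * 14.4 / 695 * 1000
= 0.032115 * 1000
= 32.1151 mW/m^2

32.1151


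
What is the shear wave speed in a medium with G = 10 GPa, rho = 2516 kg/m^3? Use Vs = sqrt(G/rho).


Convert G to Pa: G = 10e9 Pa
Compute G/rho = 10e9 / 2516 = 3974562.7981
Vs = sqrt(3974562.7981) = 1993.63 m/s

1993.63


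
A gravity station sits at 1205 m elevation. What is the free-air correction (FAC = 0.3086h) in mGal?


FAC = 0.3086 * h
= 0.3086 * 1205
= 371.863 mGal

371.863


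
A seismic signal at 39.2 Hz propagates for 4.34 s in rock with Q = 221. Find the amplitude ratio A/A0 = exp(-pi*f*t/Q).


pi*f*t/Q = pi*39.2*4.34/221 = 2.418429
A/A0 = exp(-2.418429) = 0.089061

0.089061


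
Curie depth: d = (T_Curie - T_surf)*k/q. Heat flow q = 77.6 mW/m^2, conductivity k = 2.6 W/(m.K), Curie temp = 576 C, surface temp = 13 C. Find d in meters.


T_Curie - T_surf = 576 - 13 = 563 C
Convert q to W/m^2: 77.6 mW/m^2 = 0.0776 W/m^2
d = 563 * 2.6 / 0.0776 = 18863.4 m

18863.4


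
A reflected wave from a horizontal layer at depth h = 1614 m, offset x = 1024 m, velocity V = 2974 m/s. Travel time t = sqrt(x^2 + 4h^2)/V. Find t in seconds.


x^2 + 4h^2 = 1024^2 + 4*1614^2 = 1048576 + 10419984 = 11468560
sqrt(11468560) = 3386.5262
t = 3386.5262 / 2974 = 1.1387 s

1.1387


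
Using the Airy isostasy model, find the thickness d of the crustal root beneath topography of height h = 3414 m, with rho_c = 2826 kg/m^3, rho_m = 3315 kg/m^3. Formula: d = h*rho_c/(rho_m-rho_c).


rho_m - rho_c = 3315 - 2826 = 489
d = 3414 * 2826 / 489
= 9647964 / 489
= 19729.99 m

19729.99


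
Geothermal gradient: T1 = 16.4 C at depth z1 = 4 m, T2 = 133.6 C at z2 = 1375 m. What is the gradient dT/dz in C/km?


dT = 133.6 - 16.4 = 117.2 C
dz = 1375 - 4 = 1371 m
gradient = dT/dz * 1000 = 117.2/1371 * 1000 = 85.485 C/km

85.485


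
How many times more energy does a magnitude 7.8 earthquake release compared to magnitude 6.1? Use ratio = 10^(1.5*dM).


M2 - M1 = 7.8 - 6.1 = 1.7
1.5 * 1.7 = 2.55
ratio = 10^2.55 = 354.81

354.81


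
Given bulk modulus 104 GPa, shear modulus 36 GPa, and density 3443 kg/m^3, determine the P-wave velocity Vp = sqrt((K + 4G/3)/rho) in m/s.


First compute the effective modulus:
K + 4G/3 = 104e9 + 4*36e9/3 = 152000000000.0 Pa
Then divide by density:
152000000000.0 / 3443 = 44147545.745 Pa/(kg/m^3)
Take the square root:
Vp = sqrt(44147545.745) = 6644.36 m/s

6644.36


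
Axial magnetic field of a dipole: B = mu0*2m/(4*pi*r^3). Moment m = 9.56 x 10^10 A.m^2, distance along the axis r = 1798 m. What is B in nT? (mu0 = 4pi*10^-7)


m = 9.56 x 10^10 = 95600000000 A.m^2
2m = 191200000000 A.m^2
r^3 = 1798^3 = 5812581592
B = (4pi*10^-7) * 191200000000 / (4*pi * 5812581592) * 1e9
= 240269.006147 / 73043054511.27 * 1e9
= 3289.4162 nT

3289.4162


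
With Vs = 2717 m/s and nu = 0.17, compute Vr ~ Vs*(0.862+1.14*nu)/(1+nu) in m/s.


Numerator factor = 0.862 + 1.14*0.17 = 1.0558
Denominator = 1 + 0.17 = 1.17
Vr = 2717 * 1.0558 / 1.17 = 2451.8 m/s

2451.8


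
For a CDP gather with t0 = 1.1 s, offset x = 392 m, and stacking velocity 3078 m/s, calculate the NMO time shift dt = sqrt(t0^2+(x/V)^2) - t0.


x/Vnmo = 392/3078 = 0.127355
(x/Vnmo)^2 = 0.016219
t0^2 = 1.21
sqrt(1.21 + 0.016219) = 1.107348
dt = 1.107348 - 1.1 = 0.007348

0.007348


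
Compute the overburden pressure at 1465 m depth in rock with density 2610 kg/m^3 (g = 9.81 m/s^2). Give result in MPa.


P = rho * g * z / 1e6
= 2610 * 9.81 * 1465 / 1e6
= 37510006.5 / 1e6
= 37.51 MPa

37.51


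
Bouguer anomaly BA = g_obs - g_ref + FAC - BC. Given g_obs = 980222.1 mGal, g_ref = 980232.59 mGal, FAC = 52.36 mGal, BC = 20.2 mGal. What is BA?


BA = g_obs - g_ref + FAC - BC
= 980222.1 - 980232.59 + 52.36 - 20.2
= 21.67 mGal

21.67


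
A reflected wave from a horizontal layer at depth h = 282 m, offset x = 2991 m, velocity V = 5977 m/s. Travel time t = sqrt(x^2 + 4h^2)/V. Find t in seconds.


x^2 + 4h^2 = 2991^2 + 4*282^2 = 8946081 + 318096 = 9264177
sqrt(9264177) = 3043.7111
t = 3043.7111 / 5977 = 0.5092 s

0.5092


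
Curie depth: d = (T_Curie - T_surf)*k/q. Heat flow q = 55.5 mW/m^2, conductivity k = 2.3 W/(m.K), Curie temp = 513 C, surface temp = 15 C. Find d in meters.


T_Curie - T_surf = 513 - 15 = 498 C
Convert q to W/m^2: 55.5 mW/m^2 = 0.0555 W/m^2
d = 498 * 2.3 / 0.0555 = 20637.84 m

20637.84


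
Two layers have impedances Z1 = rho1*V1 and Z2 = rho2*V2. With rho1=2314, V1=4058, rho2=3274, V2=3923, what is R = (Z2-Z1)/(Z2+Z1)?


Z1 = 2314 * 4058 = 9390212
Z2 = 3274 * 3923 = 12843902
R = (12843902 - 9390212) / (12843902 + 9390212) = 3453690 / 22234114 = 0.1553

0.1553


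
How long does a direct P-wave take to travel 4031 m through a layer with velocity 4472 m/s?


t = x / V
= 4031 / 4472
= 0.9014 s

0.9014


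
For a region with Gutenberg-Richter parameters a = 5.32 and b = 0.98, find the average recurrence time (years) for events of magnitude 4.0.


log10(N) = 5.32 - 0.98*4.0 = 1.4
N = 10^1.4 = 25.118864
T = 1/N = 1/25.118864 = 0.0398 years

0.0398


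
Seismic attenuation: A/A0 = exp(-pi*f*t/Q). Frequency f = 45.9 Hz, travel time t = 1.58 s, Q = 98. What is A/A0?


pi*f*t/Q = pi*45.9*1.58/98 = 2.324843
A/A0 = exp(-2.324843) = 0.097799

0.097799


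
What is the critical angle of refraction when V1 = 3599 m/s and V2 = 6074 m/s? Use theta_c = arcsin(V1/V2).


V1/V2 = 3599/6074 = 0.592526
theta_c = arcsin(0.592526) = 36.3364 degrees

36.3364


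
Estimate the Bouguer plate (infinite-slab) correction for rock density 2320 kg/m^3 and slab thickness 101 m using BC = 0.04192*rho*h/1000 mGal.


BC = 0.04192 * rho * h / 1000
= 0.04192 * 2320 * 101 / 1000
= 9.8227 mGal

9.8227


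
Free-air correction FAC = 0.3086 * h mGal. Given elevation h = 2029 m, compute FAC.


FAC = 0.3086 * h
= 0.3086 * 2029
= 626.1494 mGal

626.1494


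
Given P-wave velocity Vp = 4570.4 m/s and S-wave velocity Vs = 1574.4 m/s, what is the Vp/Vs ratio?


Vp/Vs = 4570.4 / 1574.4
= 2.9029

2.9029


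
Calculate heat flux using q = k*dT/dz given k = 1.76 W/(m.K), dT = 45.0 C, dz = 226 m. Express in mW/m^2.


q = k * dT / dz * 1000
= 1.76 * 45.0 / 226 * 1000
= 0.350442 * 1000
= 350.4425 mW/m^2

350.4425


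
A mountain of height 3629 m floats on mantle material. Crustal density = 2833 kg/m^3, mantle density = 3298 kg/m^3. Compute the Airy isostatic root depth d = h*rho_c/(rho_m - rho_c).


rho_m - rho_c = 3298 - 2833 = 465
d = 3629 * 2833 / 465
= 10280957 / 465
= 22109.58 m

22109.58


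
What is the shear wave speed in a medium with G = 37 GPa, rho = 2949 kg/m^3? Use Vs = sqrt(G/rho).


Convert G to Pa: G = 37e9 Pa
Compute G/rho = 37e9 / 2949 = 12546625.9749
Vs = sqrt(12546625.9749) = 3542.12 m/s

3542.12


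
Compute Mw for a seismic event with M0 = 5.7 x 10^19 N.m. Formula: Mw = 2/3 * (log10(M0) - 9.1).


log10(M0) = log10(5.7 x 10^19) = 19.7559
Mw = 2/3 * (19.7559 - 9.1)
= 2/3 * 10.6559
= 7.1

7.1


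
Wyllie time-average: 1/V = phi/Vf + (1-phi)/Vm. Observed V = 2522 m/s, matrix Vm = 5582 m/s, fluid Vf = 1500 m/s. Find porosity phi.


1/V - 1/Vm = 1/2522 - 1/5582 = 0.00021736
1/Vf - 1/Vm = 1/1500 - 1/5582 = 0.00048752
phi = 0.00021736 / 0.00048752 = 0.4459

0.4459


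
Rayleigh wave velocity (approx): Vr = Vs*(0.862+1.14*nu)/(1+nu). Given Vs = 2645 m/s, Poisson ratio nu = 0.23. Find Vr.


Numerator factor = 0.862 + 1.14*0.23 = 1.1242
Denominator = 1 + 0.23 = 1.23
Vr = 2645 * 1.1242 / 1.23 = 2417.49 m/s

2417.49


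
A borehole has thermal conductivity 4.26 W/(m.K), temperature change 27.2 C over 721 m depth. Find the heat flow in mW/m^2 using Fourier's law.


q = k * dT / dz * 1000
= 4.26 * 27.2 / 721 * 1000
= 0.16071 * 1000
= 160.7101 mW/m^2

160.7101


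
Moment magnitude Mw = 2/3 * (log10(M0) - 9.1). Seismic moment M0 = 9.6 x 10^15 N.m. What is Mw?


log10(M0) = log10(9.6 x 10^15) = 15.9823
Mw = 2/3 * (15.9823 - 9.1)
= 2/3 * 6.8823
= 4.59

4.59


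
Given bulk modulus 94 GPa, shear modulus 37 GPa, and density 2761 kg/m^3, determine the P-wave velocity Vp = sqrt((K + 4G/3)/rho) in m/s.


First compute the effective modulus:
K + 4G/3 = 94e9 + 4*37e9/3 = 143333333333.33 Pa
Then divide by density:
143333333333.33 / 2761 = 51913557.8897 Pa/(kg/m^3)
Take the square root:
Vp = sqrt(51913557.8897) = 7205.11 m/s

7205.11


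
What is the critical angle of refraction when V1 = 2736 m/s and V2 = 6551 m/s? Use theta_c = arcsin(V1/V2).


V1/V2 = 2736/6551 = 0.417646
theta_c = arcsin(0.417646) = 24.6861 degrees

24.6861


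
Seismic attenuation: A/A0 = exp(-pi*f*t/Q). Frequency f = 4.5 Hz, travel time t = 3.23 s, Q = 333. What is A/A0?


pi*f*t/Q = pi*4.5*3.23/333 = 0.137126
A/A0 = exp(-0.137126) = 0.87186

0.87186


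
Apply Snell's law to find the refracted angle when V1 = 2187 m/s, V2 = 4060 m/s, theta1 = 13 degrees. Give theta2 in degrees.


sin(theta1) = sin(13 deg) = 0.224951
sin(theta2) = V2/V1 * sin(theta1) = 4060/2187 * 0.224951 = 0.417605
theta2 = arcsin(0.417605) = 24.6834 degrees

24.6834


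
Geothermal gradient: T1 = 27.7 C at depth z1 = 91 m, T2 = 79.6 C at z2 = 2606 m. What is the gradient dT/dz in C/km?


dT = 79.6 - 27.7 = 51.9 C
dz = 2606 - 91 = 2515 m
gradient = dT/dz * 1000 = 51.9/2515 * 1000 = 20.6362 C/km

20.6362


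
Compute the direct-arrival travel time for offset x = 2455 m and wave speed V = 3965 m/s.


t = x / V
= 2455 / 3965
= 0.6192 s

0.6192


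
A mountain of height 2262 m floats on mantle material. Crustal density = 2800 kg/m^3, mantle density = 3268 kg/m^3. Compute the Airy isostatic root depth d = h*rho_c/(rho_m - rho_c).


rho_m - rho_c = 3268 - 2800 = 468
d = 2262 * 2800 / 468
= 6333600 / 468
= 13533.33 m

13533.33


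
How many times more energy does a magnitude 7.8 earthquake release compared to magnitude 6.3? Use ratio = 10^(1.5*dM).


M2 - M1 = 7.8 - 6.3 = 1.5
1.5 * 1.5 = 2.25
ratio = 10^2.25 = 177.83

177.83


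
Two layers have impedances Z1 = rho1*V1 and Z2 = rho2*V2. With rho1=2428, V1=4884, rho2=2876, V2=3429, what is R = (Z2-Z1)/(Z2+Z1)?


Z1 = 2428 * 4884 = 11858352
Z2 = 2876 * 3429 = 9861804
R = (9861804 - 11858352) / (9861804 + 11858352) = -1996548 / 21720156 = -0.0919

-0.0919


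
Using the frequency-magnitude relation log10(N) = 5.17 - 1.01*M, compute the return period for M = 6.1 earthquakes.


log10(N) = 5.17 - 1.01*6.1 = -0.991
N = 10^-0.991 = 0.102094
T = 1/N = 1/0.102094 = 9.7949 years

9.7949


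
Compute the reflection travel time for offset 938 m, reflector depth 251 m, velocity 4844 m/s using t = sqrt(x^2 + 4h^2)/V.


x^2 + 4h^2 = 938^2 + 4*251^2 = 879844 + 252004 = 1131848
sqrt(1131848) = 1063.8835
t = 1063.8835 / 4844 = 0.2196 s

0.2196


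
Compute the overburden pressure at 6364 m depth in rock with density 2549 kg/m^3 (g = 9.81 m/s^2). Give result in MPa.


P = rho * g * z / 1e6
= 2549 * 9.81 * 6364 / 1e6
= 159136211.16 / 1e6
= 159.1362 MPa

159.1362


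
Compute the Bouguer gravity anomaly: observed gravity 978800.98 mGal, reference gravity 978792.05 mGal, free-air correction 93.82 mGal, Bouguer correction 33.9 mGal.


BA = g_obs - g_ref + FAC - BC
= 978800.98 - 978792.05 + 93.82 - 33.9
= 68.85 mGal

68.85


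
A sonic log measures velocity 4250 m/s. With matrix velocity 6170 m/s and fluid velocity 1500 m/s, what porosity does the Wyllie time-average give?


1/V - 1/Vm = 1/4250 - 1/6170 = 7.322e-05
1/Vf - 1/Vm = 1/1500 - 1/6170 = 0.00050459
phi = 7.322e-05 / 0.00050459 = 0.1451

0.1451


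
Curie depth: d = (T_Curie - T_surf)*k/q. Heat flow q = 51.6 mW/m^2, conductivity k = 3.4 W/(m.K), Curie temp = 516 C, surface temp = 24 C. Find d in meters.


T_Curie - T_surf = 516 - 24 = 492 C
Convert q to W/m^2: 51.6 mW/m^2 = 0.0516 W/m^2
d = 492 * 3.4 / 0.0516 = 32418.6 m

32418.6


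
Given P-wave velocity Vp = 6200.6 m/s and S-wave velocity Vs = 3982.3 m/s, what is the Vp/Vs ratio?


Vp/Vs = 6200.6 / 3982.3
= 1.557

1.557


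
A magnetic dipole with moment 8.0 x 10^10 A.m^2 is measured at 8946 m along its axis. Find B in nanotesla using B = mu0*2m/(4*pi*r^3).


m = 8.0 x 10^10 = 80000000000 A.m^2
2m = 160000000000 A.m^2
r^3 = 8946^3 = 715956574536
B = (4pi*10^-7) * 160000000000 / (4*pi * 715956574536) * 1e9
= 201061.92983 / 8996975659406.44 * 1e9
= 22.3477 nT

22.3477


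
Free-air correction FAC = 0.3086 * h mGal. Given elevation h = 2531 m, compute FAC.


FAC = 0.3086 * h
= 0.3086 * 2531
= 781.0666 mGal

781.0666


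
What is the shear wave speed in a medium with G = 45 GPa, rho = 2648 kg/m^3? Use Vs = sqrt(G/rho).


Convert G to Pa: G = 45e9 Pa
Compute G/rho = 45e9 / 2648 = 16993957.7039
Vs = sqrt(16993957.7039) = 4122.37 m/s

4122.37


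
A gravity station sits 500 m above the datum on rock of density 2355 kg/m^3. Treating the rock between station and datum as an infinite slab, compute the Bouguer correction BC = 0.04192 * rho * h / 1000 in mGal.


BC = 0.04192 * rho * h / 1000
= 0.04192 * 2355 * 500 / 1000
= 49.3608 mGal

49.3608


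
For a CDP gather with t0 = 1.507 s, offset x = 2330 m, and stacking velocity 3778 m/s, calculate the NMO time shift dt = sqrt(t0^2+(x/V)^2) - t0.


x/Vnmo = 2330/3778 = 0.616728
(x/Vnmo)^2 = 0.380354
t0^2 = 2.271049
sqrt(2.271049 + 0.380354) = 1.628313
dt = 1.628313 - 1.507 = 0.121313

0.121313


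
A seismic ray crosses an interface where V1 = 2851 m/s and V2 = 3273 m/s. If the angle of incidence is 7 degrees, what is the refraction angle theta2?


sin(theta1) = sin(7 deg) = 0.121869
sin(theta2) = V2/V1 * sin(theta1) = 3273/2851 * 0.121869 = 0.139908
theta2 = arcsin(0.139908) = 8.0425 degrees

8.0425


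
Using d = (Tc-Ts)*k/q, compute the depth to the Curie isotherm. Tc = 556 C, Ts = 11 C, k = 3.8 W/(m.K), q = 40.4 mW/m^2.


T_Curie - T_surf = 556 - 11 = 545 C
Convert q to W/m^2: 40.4 mW/m^2 = 0.0404 W/m^2
d = 545 * 3.8 / 0.0404 = 51262.38 m

51262.38


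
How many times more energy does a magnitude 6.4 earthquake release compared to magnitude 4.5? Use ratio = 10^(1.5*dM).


M2 - M1 = 6.4 - 4.5 = 1.9
1.5 * 1.9 = 2.85
ratio = 10^2.85 = 707.95

707.95


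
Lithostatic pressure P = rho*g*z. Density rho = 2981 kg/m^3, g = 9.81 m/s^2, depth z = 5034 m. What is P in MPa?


P = rho * g * z / 1e6
= 2981 * 9.81 * 5034 / 1e6
= 147212332.74 / 1e6
= 147.2123 MPa

147.2123


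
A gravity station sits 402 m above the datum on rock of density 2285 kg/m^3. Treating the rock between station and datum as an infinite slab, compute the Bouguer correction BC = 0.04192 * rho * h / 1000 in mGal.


BC = 0.04192 * rho * h / 1000
= 0.04192 * 2285 * 402 / 1000
= 38.5065 mGal

38.5065


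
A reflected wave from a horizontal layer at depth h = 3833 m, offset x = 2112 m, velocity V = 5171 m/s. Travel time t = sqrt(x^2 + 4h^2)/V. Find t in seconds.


x^2 + 4h^2 = 2112^2 + 4*3833^2 = 4460544 + 58767556 = 63228100
sqrt(63228100) = 7951.6099
t = 7951.6099 / 5171 = 1.5377 s

1.5377


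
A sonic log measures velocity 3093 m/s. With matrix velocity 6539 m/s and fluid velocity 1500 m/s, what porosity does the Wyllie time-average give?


1/V - 1/Vm = 1/3093 - 1/6539 = 0.00017038
1/Vf - 1/Vm = 1/1500 - 1/6539 = 0.00051374
phi = 0.00017038 / 0.00051374 = 0.3317

0.3317


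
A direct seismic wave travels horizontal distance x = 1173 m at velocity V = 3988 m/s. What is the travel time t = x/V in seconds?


t = x / V
= 1173 / 3988
= 0.2941 s

0.2941


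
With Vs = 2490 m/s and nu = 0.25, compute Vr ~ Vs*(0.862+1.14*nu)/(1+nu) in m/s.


Numerator factor = 0.862 + 1.14*0.25 = 1.147
Denominator = 1 + 0.25 = 1.25
Vr = 2490 * 1.147 / 1.25 = 2284.82 m/s

2284.82


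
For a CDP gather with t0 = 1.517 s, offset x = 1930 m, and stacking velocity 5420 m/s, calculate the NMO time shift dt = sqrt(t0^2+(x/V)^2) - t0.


x/Vnmo = 1930/5420 = 0.356089
(x/Vnmo)^2 = 0.126799
t0^2 = 2.301289
sqrt(2.301289 + 0.126799) = 1.558232
dt = 1.558232 - 1.517 = 0.041232

0.041232


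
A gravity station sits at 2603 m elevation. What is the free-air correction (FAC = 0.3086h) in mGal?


FAC = 0.3086 * h
= 0.3086 * 2603
= 803.2858 mGal

803.2858


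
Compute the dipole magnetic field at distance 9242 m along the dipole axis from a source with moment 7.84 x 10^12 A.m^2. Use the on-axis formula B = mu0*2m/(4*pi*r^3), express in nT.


m = 7.84 x 10^12 = 7840000000000 A.m^2
2m = 15680000000000 A.m^2
r^3 = 9242^3 = 789401400488
B = (4pi*10^-7) * 15680000000000 / (4*pi * 789401400488) * 1e9
= 19704069.123315 / 9919910562026.38 * 1e9
= 1986.3152 nT

1986.3152


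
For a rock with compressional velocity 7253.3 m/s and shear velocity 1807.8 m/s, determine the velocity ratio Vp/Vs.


Vp/Vs = 7253.3 / 1807.8
= 4.0122

4.0122


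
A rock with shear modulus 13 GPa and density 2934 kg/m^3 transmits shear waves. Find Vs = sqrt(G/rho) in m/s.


Convert G to Pa: G = 13e9 Pa
Compute G/rho = 13e9 / 2934 = 4430811.1793
Vs = sqrt(4430811.1793) = 2104.95 m/s

2104.95


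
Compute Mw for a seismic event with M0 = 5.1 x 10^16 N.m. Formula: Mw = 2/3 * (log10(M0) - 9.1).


log10(M0) = log10(5.1 x 10^16) = 16.7076
Mw = 2/3 * (16.7076 - 9.1)
= 2/3 * 7.6076
= 5.07

5.07


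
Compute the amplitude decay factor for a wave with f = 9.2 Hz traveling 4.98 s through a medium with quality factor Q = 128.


pi*f*t/Q = pi*9.2*4.98/128 = 1.124494
A/A0 = exp(-1.124494) = 0.324817

0.324817


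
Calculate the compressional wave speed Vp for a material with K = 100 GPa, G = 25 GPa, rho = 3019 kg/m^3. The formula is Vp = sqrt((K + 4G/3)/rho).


First compute the effective modulus:
K + 4G/3 = 100e9 + 4*25e9/3 = 133333333333.33 Pa
Then divide by density:
133333333333.33 / 3019 = 44164734.4595 Pa/(kg/m^3)
Take the square root:
Vp = sqrt(44164734.4595) = 6645.66 m/s

6645.66


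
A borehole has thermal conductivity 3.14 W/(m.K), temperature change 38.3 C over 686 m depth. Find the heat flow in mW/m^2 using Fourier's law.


q = k * dT / dz * 1000
= 3.14 * 38.3 / 686 * 1000
= 0.175309 * 1000
= 175.309 mW/m^2

175.309


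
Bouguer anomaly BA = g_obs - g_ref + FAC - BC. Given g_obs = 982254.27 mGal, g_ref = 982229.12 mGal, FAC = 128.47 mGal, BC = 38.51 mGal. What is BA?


BA = g_obs - g_ref + FAC - BC
= 982254.27 - 982229.12 + 128.47 - 38.51
= 115.11 mGal

115.11


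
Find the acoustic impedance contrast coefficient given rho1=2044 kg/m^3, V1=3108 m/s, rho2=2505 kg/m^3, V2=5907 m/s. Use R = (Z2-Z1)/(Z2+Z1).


Z1 = 2044 * 3108 = 6352752
Z2 = 2505 * 5907 = 14797035
R = (14797035 - 6352752) / (14797035 + 6352752) = 8444283 / 21149787 = 0.3993

0.3993


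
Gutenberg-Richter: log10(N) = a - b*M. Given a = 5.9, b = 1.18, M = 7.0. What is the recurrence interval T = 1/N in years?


log10(N) = 5.9 - 1.18*7.0 = -2.36
N = 10^-2.36 = 0.004365
T = 1/N = 1/0.004365 = 229.0868 years

229.0868


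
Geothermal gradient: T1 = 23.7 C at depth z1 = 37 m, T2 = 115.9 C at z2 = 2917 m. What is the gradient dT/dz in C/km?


dT = 115.9 - 23.7 = 92.2 C
dz = 2917 - 37 = 2880 m
gradient = dT/dz * 1000 = 92.2/2880 * 1000 = 32.0139 C/km

32.0139


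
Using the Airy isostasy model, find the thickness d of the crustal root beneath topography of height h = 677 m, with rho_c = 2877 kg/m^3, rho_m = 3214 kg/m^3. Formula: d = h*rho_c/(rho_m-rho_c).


rho_m - rho_c = 3214 - 2877 = 337
d = 677 * 2877 / 337
= 1947729 / 337
= 5779.61 m

5779.61


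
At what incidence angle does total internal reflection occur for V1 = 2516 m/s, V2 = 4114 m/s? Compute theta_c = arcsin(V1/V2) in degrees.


V1/V2 = 2516/4114 = 0.61157
theta_c = arcsin(0.61157) = 37.7031 degrees

37.7031


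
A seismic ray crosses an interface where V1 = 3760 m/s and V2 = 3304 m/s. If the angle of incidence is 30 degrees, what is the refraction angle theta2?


sin(theta1) = sin(30 deg) = 0.5
sin(theta2) = V2/V1 * sin(theta1) = 3304/3760 * 0.5 = 0.439362
theta2 = arcsin(0.439362) = 26.0632 degrees

26.0632


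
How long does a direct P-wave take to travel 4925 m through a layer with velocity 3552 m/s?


t = x / V
= 4925 / 3552
= 1.3865 s

1.3865


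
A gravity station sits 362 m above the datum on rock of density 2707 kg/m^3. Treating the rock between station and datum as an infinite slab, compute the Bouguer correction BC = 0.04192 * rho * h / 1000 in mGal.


BC = 0.04192 * rho * h / 1000
= 0.04192 * 2707 * 362 / 1000
= 41.0788 mGal

41.0788


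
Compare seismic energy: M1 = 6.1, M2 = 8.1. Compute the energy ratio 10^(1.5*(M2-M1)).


M2 - M1 = 8.1 - 6.1 = 2.0
1.5 * 2.0 = 3.0
ratio = 10^3.0 = 1000.0

1000.0


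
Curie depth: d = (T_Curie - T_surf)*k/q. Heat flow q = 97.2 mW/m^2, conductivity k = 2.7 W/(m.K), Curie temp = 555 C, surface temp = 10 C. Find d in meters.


T_Curie - T_surf = 555 - 10 = 545 C
Convert q to W/m^2: 97.2 mW/m^2 = 0.0972 W/m^2
d = 545 * 2.7 / 0.0972 = 15138.89 m

15138.89


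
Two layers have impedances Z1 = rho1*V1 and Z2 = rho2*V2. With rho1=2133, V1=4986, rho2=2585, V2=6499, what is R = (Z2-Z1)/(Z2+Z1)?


Z1 = 2133 * 4986 = 10635138
Z2 = 2585 * 6499 = 16799915
R = (16799915 - 10635138) / (16799915 + 10635138) = 6164777 / 27435053 = 0.2247

0.2247


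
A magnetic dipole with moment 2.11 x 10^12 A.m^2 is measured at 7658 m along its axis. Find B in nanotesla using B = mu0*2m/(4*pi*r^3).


m = 2.11 x 10^12 = 2110000000000 A.m^2
2m = 4220000000000 A.m^2
r^3 = 7658^3 = 449103134312
B = (4pi*10^-7) * 4220000000000 / (4*pi * 449103134312) * 1e9
= 5303008.39926 / 5643596429834.92 * 1e9
= 939.6505 nT

939.6505


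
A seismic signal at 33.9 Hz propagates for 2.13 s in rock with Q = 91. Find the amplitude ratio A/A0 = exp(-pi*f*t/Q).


pi*f*t/Q = pi*33.9*2.13/91 = 2.492802
A/A0 = exp(-2.492802) = 0.082678

0.082678


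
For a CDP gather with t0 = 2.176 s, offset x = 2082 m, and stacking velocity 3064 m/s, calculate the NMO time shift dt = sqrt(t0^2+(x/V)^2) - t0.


x/Vnmo = 2082/3064 = 0.679504
(x/Vnmo)^2 = 0.461726
t0^2 = 4.734976
sqrt(4.734976 + 0.461726) = 2.279628
dt = 2.279628 - 2.176 = 0.103628

0.103628


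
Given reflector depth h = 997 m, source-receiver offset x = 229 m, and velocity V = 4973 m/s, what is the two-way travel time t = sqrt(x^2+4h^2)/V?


x^2 + 4h^2 = 229^2 + 4*997^2 = 52441 + 3976036 = 4028477
sqrt(4028477) = 2007.1066
t = 2007.1066 / 4973 = 0.4036 s

0.4036


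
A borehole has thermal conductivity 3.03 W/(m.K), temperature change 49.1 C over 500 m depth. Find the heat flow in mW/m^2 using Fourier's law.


q = k * dT / dz * 1000
= 3.03 * 49.1 / 500 * 1000
= 0.297546 * 1000
= 297.546 mW/m^2

297.546


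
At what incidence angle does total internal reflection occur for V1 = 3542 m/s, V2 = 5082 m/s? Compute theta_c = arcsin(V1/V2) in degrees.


V1/V2 = 3542/5082 = 0.69697
theta_c = arcsin(0.69697) = 44.1844 degrees

44.1844


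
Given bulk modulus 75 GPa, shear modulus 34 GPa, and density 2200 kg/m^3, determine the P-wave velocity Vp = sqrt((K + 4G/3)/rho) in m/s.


First compute the effective modulus:
K + 4G/3 = 75e9 + 4*34e9/3 = 120333333333.33 Pa
Then divide by density:
120333333333.33 / 2200 = 54696969.697 Pa/(kg/m^3)
Take the square root:
Vp = sqrt(54696969.697) = 7395.74 m/s

7395.74


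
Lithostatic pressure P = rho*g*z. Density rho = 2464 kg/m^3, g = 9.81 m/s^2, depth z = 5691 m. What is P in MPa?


P = rho * g * z / 1e6
= 2464 * 9.81 * 5691 / 1e6
= 137561941.44 / 1e6
= 137.5619 MPa

137.5619


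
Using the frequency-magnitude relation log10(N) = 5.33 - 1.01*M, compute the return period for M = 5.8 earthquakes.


log10(N) = 5.33 - 1.01*5.8 = -0.528
N = 10^-0.528 = 0.296483
T = 1/N = 1/0.296483 = 3.3729 years

3.3729


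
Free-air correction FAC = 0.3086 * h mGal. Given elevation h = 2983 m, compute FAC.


FAC = 0.3086 * h
= 0.3086 * 2983
= 920.5538 mGal

920.5538


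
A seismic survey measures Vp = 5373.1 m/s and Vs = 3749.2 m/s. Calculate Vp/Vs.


Vp/Vs = 5373.1 / 3749.2
= 1.4331

1.4331


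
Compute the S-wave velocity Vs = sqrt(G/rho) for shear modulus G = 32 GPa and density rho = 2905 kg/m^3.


Convert G to Pa: G = 32e9 Pa
Compute G/rho = 32e9 / 2905 = 11015490.5336
Vs = sqrt(11015490.5336) = 3318.96 m/s

3318.96


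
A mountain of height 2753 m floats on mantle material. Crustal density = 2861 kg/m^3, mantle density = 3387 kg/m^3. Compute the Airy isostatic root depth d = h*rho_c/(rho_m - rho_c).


rho_m - rho_c = 3387 - 2861 = 526
d = 2753 * 2861 / 526
= 7876333 / 526
= 14974.02 m

14974.02


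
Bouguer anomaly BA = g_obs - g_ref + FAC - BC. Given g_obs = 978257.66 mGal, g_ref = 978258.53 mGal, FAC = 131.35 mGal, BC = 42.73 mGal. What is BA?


BA = g_obs - g_ref + FAC - BC
= 978257.66 - 978258.53 + 131.35 - 42.73
= 87.75 mGal

87.75


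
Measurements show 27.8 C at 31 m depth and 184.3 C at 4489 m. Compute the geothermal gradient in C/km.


dT = 184.3 - 27.8 = 156.5 C
dz = 4489 - 31 = 4458 m
gradient = dT/dz * 1000 = 156.5/4458 * 1000 = 35.1054 C/km

35.1054


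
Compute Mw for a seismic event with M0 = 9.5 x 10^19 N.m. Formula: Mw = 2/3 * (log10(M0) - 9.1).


log10(M0) = log10(9.5 x 10^19) = 19.9777
Mw = 2/3 * (19.9777 - 9.1)
= 2/3 * 10.8777
= 7.25

7.25


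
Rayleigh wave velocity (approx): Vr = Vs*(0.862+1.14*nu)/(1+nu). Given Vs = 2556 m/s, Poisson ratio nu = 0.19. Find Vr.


Numerator factor = 0.862 + 1.14*0.19 = 1.0786
Denominator = 1 + 0.19 = 1.19
Vr = 2556 * 1.0786 / 1.19 = 2316.72 m/s

2316.72


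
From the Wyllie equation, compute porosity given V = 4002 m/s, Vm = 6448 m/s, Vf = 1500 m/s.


1/V - 1/Vm = 1/4002 - 1/6448 = 9.479e-05
1/Vf - 1/Vm = 1/1500 - 1/6448 = 0.00051158
phi = 9.479e-05 / 0.00051158 = 0.1853

0.1853


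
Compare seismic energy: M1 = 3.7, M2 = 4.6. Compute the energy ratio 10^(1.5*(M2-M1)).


M2 - M1 = 4.6 - 3.7 = 0.9
1.5 * 0.9 = 1.35
ratio = 10^1.35 = 22.39

22.39


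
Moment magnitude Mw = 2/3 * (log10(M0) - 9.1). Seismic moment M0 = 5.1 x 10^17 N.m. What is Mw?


log10(M0) = log10(5.1 x 10^17) = 17.7076
Mw = 2/3 * (17.7076 - 9.1)
= 2/3 * 8.6076
= 5.74

5.74


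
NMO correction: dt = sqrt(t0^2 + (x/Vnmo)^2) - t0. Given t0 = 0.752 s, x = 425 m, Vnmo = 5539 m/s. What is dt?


x/Vnmo = 425/5539 = 0.076729
(x/Vnmo)^2 = 0.005887
t0^2 = 0.565504
sqrt(0.565504 + 0.005887) = 0.755904
dt = 0.755904 - 0.752 = 0.003904

0.003904


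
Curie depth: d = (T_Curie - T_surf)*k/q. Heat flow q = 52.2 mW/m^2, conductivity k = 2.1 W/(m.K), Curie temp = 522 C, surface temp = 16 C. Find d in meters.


T_Curie - T_surf = 522 - 16 = 506 C
Convert q to W/m^2: 52.2 mW/m^2 = 0.0522 W/m^2
d = 506 * 2.1 / 0.0522 = 20356.32 m

20356.32


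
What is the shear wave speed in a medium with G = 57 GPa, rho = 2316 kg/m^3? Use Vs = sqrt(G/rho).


Convert G to Pa: G = 57e9 Pa
Compute G/rho = 57e9 / 2316 = 24611398.9637
Vs = sqrt(24611398.9637) = 4960.99 m/s

4960.99


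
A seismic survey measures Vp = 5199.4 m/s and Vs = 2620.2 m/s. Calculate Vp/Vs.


Vp/Vs = 5199.4 / 2620.2
= 1.9844

1.9844


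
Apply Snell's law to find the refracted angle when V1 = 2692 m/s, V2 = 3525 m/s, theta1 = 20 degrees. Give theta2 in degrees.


sin(theta1) = sin(20 deg) = 0.34202
sin(theta2) = V2/V1 * sin(theta1) = 3525/2692 * 0.34202 = 0.447853
theta2 = arcsin(0.447853) = 26.606 degrees

26.606


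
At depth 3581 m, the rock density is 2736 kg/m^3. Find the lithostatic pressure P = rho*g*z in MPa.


P = rho * g * z / 1e6
= 2736 * 9.81 * 3581 / 1e6
= 96114612.96 / 1e6
= 96.1146 MPa

96.1146


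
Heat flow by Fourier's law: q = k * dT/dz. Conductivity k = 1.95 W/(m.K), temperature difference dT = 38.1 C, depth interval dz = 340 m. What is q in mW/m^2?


q = k * dT / dz * 1000
= 1.95 * 38.1 / 340 * 1000
= 0.218515 * 1000
= 218.5147 mW/m^2

218.5147


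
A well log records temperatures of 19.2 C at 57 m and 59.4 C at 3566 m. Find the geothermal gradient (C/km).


dT = 59.4 - 19.2 = 40.2 C
dz = 3566 - 57 = 3509 m
gradient = dT/dz * 1000 = 40.2/3509 * 1000 = 11.4563 C/km

11.4563


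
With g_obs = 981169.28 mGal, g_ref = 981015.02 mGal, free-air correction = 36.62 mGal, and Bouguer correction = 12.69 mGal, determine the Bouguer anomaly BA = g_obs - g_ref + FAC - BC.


BA = g_obs - g_ref + FAC - BC
= 981169.28 - 981015.02 + 36.62 - 12.69
= 178.19 mGal

178.19


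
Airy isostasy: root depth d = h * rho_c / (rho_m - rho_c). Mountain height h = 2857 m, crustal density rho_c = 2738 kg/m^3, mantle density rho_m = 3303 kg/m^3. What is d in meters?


rho_m - rho_c = 3303 - 2738 = 565
d = 2857 * 2738 / 565
= 7822466 / 565
= 13845.07 m

13845.07


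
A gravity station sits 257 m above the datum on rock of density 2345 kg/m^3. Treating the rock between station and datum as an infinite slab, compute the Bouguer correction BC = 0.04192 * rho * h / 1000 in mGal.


BC = 0.04192 * rho * h / 1000
= 0.04192 * 2345 * 257 / 1000
= 25.2637 mGal

25.2637


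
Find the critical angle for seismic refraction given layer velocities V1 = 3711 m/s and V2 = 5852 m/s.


V1/V2 = 3711/5852 = 0.634142
theta_c = arcsin(0.634142) = 39.3564 degrees

39.3564


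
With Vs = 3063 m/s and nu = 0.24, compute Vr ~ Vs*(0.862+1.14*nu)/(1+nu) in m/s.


Numerator factor = 0.862 + 1.14*0.24 = 1.1356
Denominator = 1 + 0.24 = 1.24
Vr = 3063 * 1.1356 / 1.24 = 2805.12 m/s

2805.12


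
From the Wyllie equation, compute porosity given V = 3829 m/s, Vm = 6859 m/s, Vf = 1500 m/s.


1/V - 1/Vm = 1/3829 - 1/6859 = 0.00011537
1/Vf - 1/Vm = 1/1500 - 1/6859 = 0.00052087
phi = 0.00011537 / 0.00052087 = 0.2215

0.2215


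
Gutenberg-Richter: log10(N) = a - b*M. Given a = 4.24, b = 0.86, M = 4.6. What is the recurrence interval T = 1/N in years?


log10(N) = 4.24 - 0.86*4.6 = 0.284
N = 10^0.284 = 1.923092
T = 1/N = 1/1.923092 = 0.52 years

0.52


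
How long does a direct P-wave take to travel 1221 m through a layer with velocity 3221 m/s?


t = x / V
= 1221 / 3221
= 0.3791 s

0.3791


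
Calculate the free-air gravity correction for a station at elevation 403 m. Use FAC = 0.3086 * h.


FAC = 0.3086 * h
= 0.3086 * 403
= 124.3658 mGal

124.3658
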